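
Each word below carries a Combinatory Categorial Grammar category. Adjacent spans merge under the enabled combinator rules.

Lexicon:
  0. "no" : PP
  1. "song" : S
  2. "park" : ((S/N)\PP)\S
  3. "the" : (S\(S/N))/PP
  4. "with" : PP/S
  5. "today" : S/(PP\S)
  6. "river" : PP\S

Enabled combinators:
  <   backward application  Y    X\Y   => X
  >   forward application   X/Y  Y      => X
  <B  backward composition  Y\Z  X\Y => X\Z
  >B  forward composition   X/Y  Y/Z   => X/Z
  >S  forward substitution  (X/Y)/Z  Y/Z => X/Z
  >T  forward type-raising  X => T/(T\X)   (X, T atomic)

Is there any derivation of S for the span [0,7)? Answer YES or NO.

[0,7] S   <
  [0,3] S/N   <
    [0,1] "no" : PP
    [1,3] (S/N)\PP   <
      [1,2] "song" : S
      [2,3] "park" : ((S/N)\PP)\S
  [3,7] S\(S/N)   >
    [3,4] "the" : (S\(S/N))/PP
    [4,7] PP   >
      [4,5] "with" : PP/S
      [5,7] S   >
        [5,6] "today" : S/(PP\S)
        [6,7] "river" : PP\S

YES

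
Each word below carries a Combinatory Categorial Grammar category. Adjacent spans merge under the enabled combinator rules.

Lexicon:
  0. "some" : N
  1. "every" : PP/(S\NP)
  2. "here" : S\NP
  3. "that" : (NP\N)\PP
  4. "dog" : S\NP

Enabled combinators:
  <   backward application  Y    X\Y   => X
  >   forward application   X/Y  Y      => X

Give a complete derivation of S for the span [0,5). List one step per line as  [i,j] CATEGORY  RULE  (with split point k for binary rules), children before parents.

[0,5] S   <
  [0,4] NP   <
    [0,1] "some" : N
    [1,4] NP\N   <
      [1,3] PP   >
        [1,2] "every" : PP/(S\NP)
        [2,3] "here" : S\NP
      [3,4] "that" : (NP\N)\PP
  [4,5] "dog" : S\NP

[0,1] N  lex  "some"
[1,2] PP/(S\NP)  lex  "every"
[2,3] S\NP  lex  "here"
[1,3] PP  >  k=2
[3,4] (NP\N)\PP  lex  "that"
[1,4] NP\N  <  k=3
[0,4] NP  <  k=1
[4,5] S\NP  lex  "dog"
[0,5] S  <  k=4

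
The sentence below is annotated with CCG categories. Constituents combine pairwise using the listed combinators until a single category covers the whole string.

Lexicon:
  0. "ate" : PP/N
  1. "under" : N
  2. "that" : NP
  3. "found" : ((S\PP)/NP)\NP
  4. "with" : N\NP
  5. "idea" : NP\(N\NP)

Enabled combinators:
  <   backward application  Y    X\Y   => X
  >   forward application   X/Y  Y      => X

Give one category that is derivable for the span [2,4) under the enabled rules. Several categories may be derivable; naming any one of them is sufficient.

[0,6] S   <
  [0,2] PP   >
    [0,1] "ate" : PP/N
    [1,2] "under" : N
  [2,6] S\PP   >
    [2,4] (S\PP)/NP   <
      [2,3] "that" : NP
      [3,4] "found" : ((S\PP)/NP)\NP
    [4,6] NP   <
      [4,5] "with" : N\NP
      [5,6] "idea" : NP\(N\NP)

(S\PP)/NP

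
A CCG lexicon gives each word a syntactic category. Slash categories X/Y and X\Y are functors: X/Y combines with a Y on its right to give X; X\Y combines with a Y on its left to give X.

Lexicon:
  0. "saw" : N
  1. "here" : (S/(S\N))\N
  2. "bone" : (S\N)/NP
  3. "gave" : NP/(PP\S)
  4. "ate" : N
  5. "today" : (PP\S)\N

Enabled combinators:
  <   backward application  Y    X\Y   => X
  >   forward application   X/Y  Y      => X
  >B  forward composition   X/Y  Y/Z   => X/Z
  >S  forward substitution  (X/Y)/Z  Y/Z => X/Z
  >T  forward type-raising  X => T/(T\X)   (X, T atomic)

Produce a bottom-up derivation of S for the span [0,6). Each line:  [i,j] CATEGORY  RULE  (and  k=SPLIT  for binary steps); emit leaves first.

[0,6] S   >
  [0,2] S/(S\N)   <
    [0,1] "saw" : N
    [1,2] "here" : (S/(S\N))\N
  [2,6] S\N   >
    [2,3] "bone" : (S\N)/NP
    [3,6] NP   >
      [3,4] "gave" : NP/(PP\S)
      [4,6] PP\S   <
        [4,5] "ate" : N
        [5,6] "today" : (PP\S)\N

[0,1] N  lex  "saw"
[1,2] (S/(S\N))\N  lex  "here"
[0,2] S/(S\N)  <  k=1
[2,3] (S\N)/NP  lex  "bone"
[3,4] NP/(PP\S)  lex  "gave"
[4,5] N  lex  "ate"
[5,6] (PP\S)\N  lex  "today"
[4,6] PP\S  <  k=5
[3,6] NP  >  k=4
[2,6] S\N  >  k=3
[0,6] S  >  k=2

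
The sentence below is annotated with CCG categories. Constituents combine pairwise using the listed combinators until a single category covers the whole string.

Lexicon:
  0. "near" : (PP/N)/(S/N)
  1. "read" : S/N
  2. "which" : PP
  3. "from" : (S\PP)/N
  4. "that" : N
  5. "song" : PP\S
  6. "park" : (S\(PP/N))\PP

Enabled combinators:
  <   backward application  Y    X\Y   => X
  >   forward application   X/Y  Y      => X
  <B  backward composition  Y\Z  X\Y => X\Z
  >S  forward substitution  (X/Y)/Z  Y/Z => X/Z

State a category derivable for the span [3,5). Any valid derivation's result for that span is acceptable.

[0,7] S   <
  [0,2] PP/N   >
    [0,1] "near" : (PP/N)/(S/N)
    [1,2] "read" : S/N
  [2,7] S\(PP/N)   <
    [2,6] PP   <
      [2,5] S   <
        [2,3] "which" : PP
        [3,5] S\PP   >
          [3,4] "from" : (S\PP)/N
          [4,5] "that" : N
      [5,6] "song" : PP\S
    [6,7] "park" : (S\(PP/N))\PP

S\PP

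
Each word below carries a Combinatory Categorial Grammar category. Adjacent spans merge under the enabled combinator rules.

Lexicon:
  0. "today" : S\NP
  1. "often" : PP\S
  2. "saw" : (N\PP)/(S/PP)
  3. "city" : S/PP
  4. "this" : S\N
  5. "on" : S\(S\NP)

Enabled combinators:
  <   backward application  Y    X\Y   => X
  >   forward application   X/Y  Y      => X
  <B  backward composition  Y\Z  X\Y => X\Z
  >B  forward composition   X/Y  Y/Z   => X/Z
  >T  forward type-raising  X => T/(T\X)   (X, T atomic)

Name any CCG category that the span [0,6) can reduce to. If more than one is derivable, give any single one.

S

[0,6] S   <
  [0,5] S\NP   <B
    [0,4] N\NP   <B
      [0,2] PP\NP   <B
        [0,1] "today" : S\NP
        [1,2] "often" : PP\S
      [2,4] N\PP   >
        [2,3] "saw" : (N\PP)/(S/PP)
        [3,4] "city" : S/PP
    [4,5] "this" : S\N
  [5,6] "on" : S\(S\NP)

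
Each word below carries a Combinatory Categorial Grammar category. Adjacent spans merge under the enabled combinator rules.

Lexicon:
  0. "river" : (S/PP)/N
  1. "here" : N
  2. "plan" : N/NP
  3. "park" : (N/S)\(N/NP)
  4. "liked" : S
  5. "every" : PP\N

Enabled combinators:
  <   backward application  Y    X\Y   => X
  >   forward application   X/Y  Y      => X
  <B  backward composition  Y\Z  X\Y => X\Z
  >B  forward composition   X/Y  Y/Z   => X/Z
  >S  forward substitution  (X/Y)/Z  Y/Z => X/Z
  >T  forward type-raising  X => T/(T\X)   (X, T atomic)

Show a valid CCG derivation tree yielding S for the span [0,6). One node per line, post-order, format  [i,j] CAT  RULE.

[0,6] S   >
  [0,2] S/PP   >
    [0,1] "river" : (S/PP)/N
    [1,2] "here" : N
  [2,6] PP   <
    [2,5] N   >
      [2,4] N/S   <
        [2,3] "plan" : N/NP
        [3,4] "park" : (N/S)\(N/NP)
      [4,5] "liked" : S
    [5,6] "every" : PP\N

[0,1] (S/PP)/N  lex  "river"
[1,2] N  lex  "here"
[0,2] S/PP  >  k=1
[2,3] N/NP  lex  "plan"
[3,4] (N/S)\(N/NP)  lex  "park"
[2,4] N/S  <  k=3
[4,5] S  lex  "liked"
[2,5] N  >  k=4
[5,6] PP\N  lex  "every"
[2,6] PP  <  k=5
[0,6] S  >  k=2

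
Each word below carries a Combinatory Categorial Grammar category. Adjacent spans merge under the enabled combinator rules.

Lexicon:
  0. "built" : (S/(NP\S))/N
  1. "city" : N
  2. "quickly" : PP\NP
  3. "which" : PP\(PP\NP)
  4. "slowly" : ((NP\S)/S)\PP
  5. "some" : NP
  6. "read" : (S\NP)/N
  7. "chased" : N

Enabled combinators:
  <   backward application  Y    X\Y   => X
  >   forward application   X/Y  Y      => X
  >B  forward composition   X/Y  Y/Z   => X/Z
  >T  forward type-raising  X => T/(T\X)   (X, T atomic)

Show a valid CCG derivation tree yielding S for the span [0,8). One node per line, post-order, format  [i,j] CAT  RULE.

[0,1] (S/(NP\S))/N  lex  "built"
[1,2] N  lex  "city"
[0,2] S/(NP\S)  >  k=1
[2,3] PP\NP  lex  "quickly"
[3,4] PP\(PP\NP)  lex  "which"
[2,4] PP  <  k=3
[4,5] ((NP\S)/S)\PP  lex  "slowly"
[2,5] (NP\S)/S  <  k=4
[5,6] NP  lex  "some"
[5,6] S/(S\NP)  >T
[6,7] (S\NP)/N  lex  "read"
[7,8] N  lex  "chased"
[6,8] S\NP  >  k=7
[5,8] S  >  k=6
[2,8] NP\S  >  k=5
[0,8] S  >  k=2

[0,8] S   >
  [0,2] S/(NP\S)   >
    [0,1] "built" : (S/(NP\S))/N
    [1,2] "city" : N
  [2,8] NP\S   >
    [2,5] (NP\S)/S   <
      [2,4] PP   <
        [2,3] "quickly" : PP\NP
        [3,4] "which" : PP\(PP\NP)
      [4,5] "slowly" : ((NP\S)/S)\PP
    [5,8] S   >
      [5,6] S/(S\NP)   >T
        [5,6] "some" : NP
      [6,8] S\NP   >
        [6,7] "read" : (S\NP)/N
        [7,8] "chased" : N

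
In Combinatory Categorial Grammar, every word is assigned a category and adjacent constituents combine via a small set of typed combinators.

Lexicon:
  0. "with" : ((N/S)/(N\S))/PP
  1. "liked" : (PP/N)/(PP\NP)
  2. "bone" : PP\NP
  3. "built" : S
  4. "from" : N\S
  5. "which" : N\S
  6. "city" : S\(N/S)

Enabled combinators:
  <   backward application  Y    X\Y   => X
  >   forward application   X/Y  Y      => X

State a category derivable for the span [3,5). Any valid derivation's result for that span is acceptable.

[0,7] S   <
  [0,6] N/S   >
    [0,5] (N/S)/(N\S)   >
      [0,1] "with" : ((N/S)/(N\S))/PP
      [1,5] PP   >
        [1,3] PP/N   >
          [1,2] "liked" : (PP/N)/(PP\NP)
          [2,3] "bone" : PP\NP
        [3,5] N   <
          [3,4] "built" : S
          [4,5] "from" : N\S
    [5,6] "which" : N\S
  [6,7] "city" : S\(N/S)

N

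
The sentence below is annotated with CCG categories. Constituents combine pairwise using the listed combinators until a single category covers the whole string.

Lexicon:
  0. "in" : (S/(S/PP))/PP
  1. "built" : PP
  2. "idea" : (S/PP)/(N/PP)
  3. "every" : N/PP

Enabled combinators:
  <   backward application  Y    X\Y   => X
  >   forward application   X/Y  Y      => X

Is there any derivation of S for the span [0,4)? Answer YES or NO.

YES

[0,4] S   >
  [0,2] S/(S/PP)   >
    [0,1] "in" : (S/(S/PP))/PP
    [1,2] "built" : PP
  [2,4] S/PP   >
    [2,3] "idea" : (S/PP)/(N/PP)
    [3,4] "every" : N/PP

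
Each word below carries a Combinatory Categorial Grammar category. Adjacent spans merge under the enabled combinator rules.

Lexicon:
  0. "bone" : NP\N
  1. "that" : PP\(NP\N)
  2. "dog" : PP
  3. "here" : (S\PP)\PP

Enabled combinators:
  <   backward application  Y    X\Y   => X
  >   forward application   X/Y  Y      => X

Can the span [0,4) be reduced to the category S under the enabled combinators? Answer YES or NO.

[0,4] S   <
  [0,2] PP   <
    [0,1] "bone" : NP\N
    [1,2] "that" : PP\(NP\N)
  [2,4] S\PP   <
    [2,3] "dog" : PP
    [3,4] "here" : (S\PP)\PP

YES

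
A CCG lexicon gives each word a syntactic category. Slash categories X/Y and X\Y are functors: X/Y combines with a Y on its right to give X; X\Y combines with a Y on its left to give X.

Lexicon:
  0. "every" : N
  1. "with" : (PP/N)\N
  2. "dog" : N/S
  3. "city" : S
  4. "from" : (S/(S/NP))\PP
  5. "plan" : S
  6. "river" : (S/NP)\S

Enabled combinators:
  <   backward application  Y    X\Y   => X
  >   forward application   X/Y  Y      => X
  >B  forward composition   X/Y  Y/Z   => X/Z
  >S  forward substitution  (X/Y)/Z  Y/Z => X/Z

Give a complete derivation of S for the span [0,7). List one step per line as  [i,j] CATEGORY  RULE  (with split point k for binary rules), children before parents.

[0,7] S   >
  [0,5] S/(S/NP)   <
    [0,4] PP   >
      [0,2] PP/N   <
        [0,1] "every" : N
        [1,2] "with" : (PP/N)\N
      [2,4] N   >
        [2,3] "dog" : N/S
        [3,4] "city" : S
    [4,5] "from" : (S/(S/NP))\PP
  [5,7] S/NP   <
    [5,6] "plan" : S
    [6,7] "river" : (S/NP)\S

[0,1] N  lex  "every"
[1,2] (PP/N)\N  lex  "with"
[0,2] PP/N  <  k=1
[2,3] N/S  lex  "dog"
[3,4] S  lex  "city"
[2,4] N  >  k=3
[0,4] PP  >  k=2
[4,5] (S/(S/NP))\PP  lex  "from"
[0,5] S/(S/NP)  <  k=4
[5,6] S  lex  "plan"
[6,7] (S/NP)\S  lex  "river"
[5,7] S/NP  <  k=6
[0,7] S  >  k=5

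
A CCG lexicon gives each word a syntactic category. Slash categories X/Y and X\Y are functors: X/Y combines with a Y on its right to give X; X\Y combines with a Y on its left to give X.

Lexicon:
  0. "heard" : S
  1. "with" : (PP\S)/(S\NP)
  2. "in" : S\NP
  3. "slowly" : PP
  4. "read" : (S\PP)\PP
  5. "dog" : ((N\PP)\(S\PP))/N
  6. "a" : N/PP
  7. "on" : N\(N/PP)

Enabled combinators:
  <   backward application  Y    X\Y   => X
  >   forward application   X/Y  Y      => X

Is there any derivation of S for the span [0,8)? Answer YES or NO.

NO

S (PP\S)/(S\NP) S\NP PP (S\PP)\PP ((N\PP)\(S\PP))/N N/PP N\(N/PP)
CKY chart[0,8] = {N}; S ∉ chart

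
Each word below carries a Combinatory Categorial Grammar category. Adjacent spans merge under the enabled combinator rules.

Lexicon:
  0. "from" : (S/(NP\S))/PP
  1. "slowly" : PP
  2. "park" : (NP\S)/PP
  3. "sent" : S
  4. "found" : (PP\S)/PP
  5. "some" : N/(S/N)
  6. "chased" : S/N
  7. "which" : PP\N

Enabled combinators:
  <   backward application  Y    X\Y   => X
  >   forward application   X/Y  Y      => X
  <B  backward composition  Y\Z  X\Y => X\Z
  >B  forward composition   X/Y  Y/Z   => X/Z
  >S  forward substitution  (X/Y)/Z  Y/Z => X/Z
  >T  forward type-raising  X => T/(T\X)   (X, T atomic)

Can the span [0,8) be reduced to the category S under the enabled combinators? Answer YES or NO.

[0,8] S   >
  [0,2] S/(NP\S)   >
    [0,1] "from" : (S/(NP\S))/PP
    [1,2] "slowly" : PP
  [2,8] NP\S   >
    [2,3] "park" : (NP\S)/PP
    [3,8] PP   <
      [3,4] "sent" : S
      [4,8] PP\S   >
        [4,5] "found" : (PP\S)/PP
        [5,8] PP   <
          [5,7] N   >
            [5,6] "some" : N/(S/N)
            [6,7] "chased" : S/N
          [7,8] "which" : PP\N

YES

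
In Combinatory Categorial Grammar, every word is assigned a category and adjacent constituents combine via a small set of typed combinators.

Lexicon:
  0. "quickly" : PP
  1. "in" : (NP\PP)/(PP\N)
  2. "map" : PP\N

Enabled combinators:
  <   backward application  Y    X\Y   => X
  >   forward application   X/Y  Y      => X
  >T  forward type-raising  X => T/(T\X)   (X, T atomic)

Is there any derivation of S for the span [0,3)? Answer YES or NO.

NO

PP (NP\PP)/(PP\N) PP\N
CKY chart[0,3] = {N/(N\NP), NP, NP/(NP\NP), PP/(PP\NP), S/(S\NP)}; S ∉ chart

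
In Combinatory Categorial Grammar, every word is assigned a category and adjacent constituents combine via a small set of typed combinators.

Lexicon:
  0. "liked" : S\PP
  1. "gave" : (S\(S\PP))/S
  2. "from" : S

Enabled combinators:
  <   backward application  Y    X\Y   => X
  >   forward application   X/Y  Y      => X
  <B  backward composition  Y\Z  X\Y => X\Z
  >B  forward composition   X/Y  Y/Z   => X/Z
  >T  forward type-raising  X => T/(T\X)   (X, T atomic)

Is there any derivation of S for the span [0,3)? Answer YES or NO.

YES

[0,3] S   <
  [0,1] "liked" : S\PP
  [1,3] S\(S\PP)   >
    [1,2] "gave" : (S\(S\PP))/S
    [2,3] "from" : S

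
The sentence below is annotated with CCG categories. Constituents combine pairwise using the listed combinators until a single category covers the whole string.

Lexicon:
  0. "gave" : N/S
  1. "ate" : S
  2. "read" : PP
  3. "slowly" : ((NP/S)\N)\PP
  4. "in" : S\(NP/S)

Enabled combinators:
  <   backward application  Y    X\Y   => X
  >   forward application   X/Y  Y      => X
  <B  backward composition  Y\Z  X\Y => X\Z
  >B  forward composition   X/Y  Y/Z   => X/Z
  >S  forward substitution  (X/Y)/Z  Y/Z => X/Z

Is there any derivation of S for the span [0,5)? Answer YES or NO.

YES

[0,5] S   <
  [0,2] N   >
    [0,1] "gave" : N/S
    [1,2] "ate" : S
  [2,5] S\N   <B
    [2,4] (NP/S)\N   <
      [2,3] "read" : PP
      [3,4] "slowly" : ((NP/S)\N)\PP
    [4,5] "in" : S\(NP/S)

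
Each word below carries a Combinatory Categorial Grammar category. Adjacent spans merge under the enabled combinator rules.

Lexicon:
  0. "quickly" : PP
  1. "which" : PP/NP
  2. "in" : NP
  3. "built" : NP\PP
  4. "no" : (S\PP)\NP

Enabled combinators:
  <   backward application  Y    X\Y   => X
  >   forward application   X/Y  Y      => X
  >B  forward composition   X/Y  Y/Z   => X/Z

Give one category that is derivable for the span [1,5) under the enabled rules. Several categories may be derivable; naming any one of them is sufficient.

[0,5] S   <
  [0,1] "quickly" : PP
  [1,5] S\PP   <
    [1,4] NP   <
      [1,3] PP   >
        [1,2] "which" : PP/NP
        [2,3] "in" : NP
      [3,4] "built" : NP\PP
    [4,5] "no" : (S\PP)\NP

S\PP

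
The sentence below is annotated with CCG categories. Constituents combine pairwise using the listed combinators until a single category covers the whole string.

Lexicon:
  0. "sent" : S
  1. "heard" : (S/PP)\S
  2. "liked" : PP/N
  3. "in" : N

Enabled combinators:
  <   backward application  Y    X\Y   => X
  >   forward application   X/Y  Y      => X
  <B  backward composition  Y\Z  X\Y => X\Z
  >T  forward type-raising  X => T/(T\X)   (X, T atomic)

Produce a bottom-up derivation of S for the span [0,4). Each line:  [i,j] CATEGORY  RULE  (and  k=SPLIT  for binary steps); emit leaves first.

[0,4] S   >
  [0,2] S/PP   <
    [0,1] "sent" : S
    [1,2] "heard" : (S/PP)\S
  [2,4] PP   >
    [2,3] "liked" : PP/N
    [3,4] "in" : N

[0,1] S  lex  "sent"
[1,2] (S/PP)\S  lex  "heard"
[0,2] S/PP  <  k=1
[2,3] PP/N  lex  "liked"
[3,4] N  lex  "in"
[2,4] PP  >  k=3
[0,4] S  >  k=2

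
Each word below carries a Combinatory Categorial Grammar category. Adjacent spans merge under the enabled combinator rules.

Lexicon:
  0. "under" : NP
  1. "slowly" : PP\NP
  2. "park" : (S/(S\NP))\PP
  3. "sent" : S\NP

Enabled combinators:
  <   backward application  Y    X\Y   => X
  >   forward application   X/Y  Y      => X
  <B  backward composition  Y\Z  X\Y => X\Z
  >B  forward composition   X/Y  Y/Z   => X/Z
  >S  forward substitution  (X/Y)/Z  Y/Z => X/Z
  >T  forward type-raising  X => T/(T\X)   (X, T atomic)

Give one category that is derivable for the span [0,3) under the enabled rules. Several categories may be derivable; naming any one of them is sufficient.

S/(S\NP)

[0,4] S   >
  [0,3] S/(S\NP)   <
    [0,2] PP   <
      [0,1] "under" : NP
      [1,2] "slowly" : PP\NP
    [2,3] "park" : (S/(S\NP))\PP
  [3,4] "sent" : S\NP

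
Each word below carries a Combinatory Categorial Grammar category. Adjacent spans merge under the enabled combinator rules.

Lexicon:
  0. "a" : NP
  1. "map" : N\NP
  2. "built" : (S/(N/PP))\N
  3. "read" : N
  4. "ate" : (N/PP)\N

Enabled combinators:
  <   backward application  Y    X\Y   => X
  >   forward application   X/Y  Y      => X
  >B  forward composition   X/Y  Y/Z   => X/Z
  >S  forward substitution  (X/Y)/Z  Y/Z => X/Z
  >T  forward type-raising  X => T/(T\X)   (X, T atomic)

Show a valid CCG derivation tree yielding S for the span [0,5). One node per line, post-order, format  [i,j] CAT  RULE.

[0,1] NP  lex  "a"
[0,1] N/(N\NP)  >T
[1,2] N\NP  lex  "map"
[0,2] N  >  k=1
[2,3] (S/(N/PP))\N  lex  "built"
[0,3] S/(N/PP)  <  k=2
[3,4] N  lex  "read"
[4,5] (N/PP)\N  lex  "ate"
[3,5] N/PP  <  k=4
[0,5] S  >  k=3

[0,5] S   >
  [0,3] S/(N/PP)   <
    [0,2] N   >
      [0,1] N/(N\NP)   >T
        [0,1] "a" : NP
      [1,2] "map" : N\NP
    [2,3] "built" : (S/(N/PP))\N
  [3,5] N/PP   <
    [3,4] "read" : N
    [4,5] "ate" : (N/PP)\N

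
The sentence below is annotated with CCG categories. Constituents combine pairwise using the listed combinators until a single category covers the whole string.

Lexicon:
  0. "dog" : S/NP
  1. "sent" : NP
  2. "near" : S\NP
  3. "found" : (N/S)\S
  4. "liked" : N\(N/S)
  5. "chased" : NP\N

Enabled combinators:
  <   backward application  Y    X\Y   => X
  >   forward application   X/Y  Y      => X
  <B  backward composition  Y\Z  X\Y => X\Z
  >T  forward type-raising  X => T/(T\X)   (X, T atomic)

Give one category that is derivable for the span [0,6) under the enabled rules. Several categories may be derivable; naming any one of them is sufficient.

[0,6] S   >
  [0,1] "dog" : S/NP
  [1,6] NP   <
    [1,5] N   <
      [1,4] N/S   <
        [1,3] S   <
          [1,2] "sent" : NP
          [2,3] "near" : S\NP
        [3,4] "found" : (N/S)\S
      [4,5] "liked" : N\(N/S)
    [5,6] "chased" : NP\N

S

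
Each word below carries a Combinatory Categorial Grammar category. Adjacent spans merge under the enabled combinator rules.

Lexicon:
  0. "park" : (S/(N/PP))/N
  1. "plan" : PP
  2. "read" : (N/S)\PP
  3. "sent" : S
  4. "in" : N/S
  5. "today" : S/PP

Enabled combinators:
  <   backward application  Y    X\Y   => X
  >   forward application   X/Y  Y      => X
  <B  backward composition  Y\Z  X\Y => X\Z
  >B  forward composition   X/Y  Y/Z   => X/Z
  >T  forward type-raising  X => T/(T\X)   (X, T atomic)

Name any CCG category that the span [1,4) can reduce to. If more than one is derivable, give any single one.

N

[0,6] S   >
  [0,4] S/(N/PP)   >
    [0,1] "park" : (S/(N/PP))/N
    [1,4] N   >
      [1,3] N/S   <
        [1,2] "plan" : PP
        [2,3] "read" : (N/S)\PP
      [3,4] "sent" : S
  [4,6] N/PP   >B
    [4,5] "in" : N/S
    [5,6] "today" : S/PP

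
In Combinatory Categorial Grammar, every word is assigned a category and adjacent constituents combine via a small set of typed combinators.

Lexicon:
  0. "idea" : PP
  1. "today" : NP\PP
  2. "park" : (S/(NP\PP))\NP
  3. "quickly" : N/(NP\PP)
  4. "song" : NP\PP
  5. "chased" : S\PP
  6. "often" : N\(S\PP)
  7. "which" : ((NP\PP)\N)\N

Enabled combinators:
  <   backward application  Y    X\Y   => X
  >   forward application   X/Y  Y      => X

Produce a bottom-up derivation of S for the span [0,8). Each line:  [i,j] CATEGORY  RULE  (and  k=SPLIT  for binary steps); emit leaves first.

[0,1] PP  lex  "idea"
[1,2] NP\PP  lex  "today"
[0,2] NP  <  k=1
[2,3] (S/(NP\PP))\NP  lex  "park"
[0,3] S/(NP\PP)  <  k=2
[3,4] N/(NP\PP)  lex  "quickly"
[4,5] NP\PP  lex  "song"
[3,5] N  >  k=4
[5,6] S\PP  lex  "chased"
[6,7] N\(S\PP)  lex  "often"
[5,7] N  <  k=6
[7,8] ((NP\PP)\N)\N  lex  "which"
[5,8] (NP\PP)\N  <  k=7
[3,8] NP\PP  <  k=5
[0,8] S  >  k=3

[0,8] S   >
  [0,3] S/(NP\PP)   <
    [0,2] NP   <
      [0,1] "idea" : PP
      [1,2] "today" : NP\PP
    [2,3] "park" : (S/(NP\PP))\NP
  [3,8] NP\PP   <
    [3,5] N   >
      [3,4] "quickly" : N/(NP\PP)
      [4,5] "song" : NP\PP
    [5,8] (NP\PP)\N   <
      [5,7] N   <
        [5,6] "chased" : S\PP
        [6,7] "often" : N\(S\PP)
      [7,8] "which" : ((NP\PP)\N)\N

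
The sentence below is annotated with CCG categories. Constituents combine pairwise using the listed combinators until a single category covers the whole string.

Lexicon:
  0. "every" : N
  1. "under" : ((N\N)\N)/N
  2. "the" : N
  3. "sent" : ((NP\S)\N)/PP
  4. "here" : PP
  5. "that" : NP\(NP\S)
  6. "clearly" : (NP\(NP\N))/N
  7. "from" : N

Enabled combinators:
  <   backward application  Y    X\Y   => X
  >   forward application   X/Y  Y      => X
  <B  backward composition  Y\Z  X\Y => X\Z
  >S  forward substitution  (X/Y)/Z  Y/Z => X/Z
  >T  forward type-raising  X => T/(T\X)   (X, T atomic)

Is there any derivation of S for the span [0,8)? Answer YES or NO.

NO

N ((N\N)\N)/N N ((NP\S)\N)/PP PP NP\(NP\S) (NP\(NP\N))/N N
CKY chart[0,8] = {N/(N\NP), NP, NP/(NP\NP), PP/(PP\NP), S/(S\NP)}; S ∉ chart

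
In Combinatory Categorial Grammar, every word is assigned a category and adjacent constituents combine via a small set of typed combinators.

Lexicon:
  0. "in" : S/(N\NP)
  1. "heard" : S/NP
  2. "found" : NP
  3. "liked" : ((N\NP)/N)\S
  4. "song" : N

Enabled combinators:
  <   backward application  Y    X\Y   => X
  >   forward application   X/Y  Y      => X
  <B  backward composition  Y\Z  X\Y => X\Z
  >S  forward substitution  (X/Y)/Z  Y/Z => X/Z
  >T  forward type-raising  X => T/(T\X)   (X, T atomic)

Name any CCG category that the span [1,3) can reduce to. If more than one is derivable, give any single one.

S

[0,5] S   >
  [0,1] "in" : S/(N\NP)
  [1,5] N\NP   >
    [1,4] (N\NP)/N   <
      [1,3] S   >
        [1,2] "heard" : S/NP
        [2,3] "found" : NP
      [3,4] "liked" : ((N\NP)/N)\S
    [4,5] "song" : N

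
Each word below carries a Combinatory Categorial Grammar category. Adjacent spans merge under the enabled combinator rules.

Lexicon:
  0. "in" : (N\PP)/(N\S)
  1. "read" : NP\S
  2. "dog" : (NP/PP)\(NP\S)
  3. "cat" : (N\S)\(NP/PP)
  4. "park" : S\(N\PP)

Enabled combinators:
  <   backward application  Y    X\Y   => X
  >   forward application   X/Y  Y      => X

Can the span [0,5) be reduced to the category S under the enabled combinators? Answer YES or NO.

[0,5] S   <
  [0,4] N\PP   >
    [0,1] "in" : (N\PP)/(N\S)
    [1,4] N\S   <
      [1,3] NP/PP   <
        [1,2] "read" : NP\S
        [2,3] "dog" : (NP/PP)\(NP\S)
      [3,4] "cat" : (N\S)\(NP/PP)
  [4,5] "park" : S\(N\PP)

YES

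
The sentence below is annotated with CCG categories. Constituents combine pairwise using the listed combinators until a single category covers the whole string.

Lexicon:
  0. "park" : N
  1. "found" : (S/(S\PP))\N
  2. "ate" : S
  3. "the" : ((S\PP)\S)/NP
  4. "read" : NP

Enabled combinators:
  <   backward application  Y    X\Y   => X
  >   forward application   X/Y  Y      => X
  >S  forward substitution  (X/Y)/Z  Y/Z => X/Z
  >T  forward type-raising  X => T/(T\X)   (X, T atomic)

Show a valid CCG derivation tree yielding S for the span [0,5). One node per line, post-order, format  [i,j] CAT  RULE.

[0,1] N  lex  "park"
[1,2] (S/(S\PP))\N  lex  "found"
[0,2] S/(S\PP)  <  k=1
[2,3] S  lex  "ate"
[3,4] ((S\PP)\S)/NP  lex  "the"
[4,5] NP  lex  "read"
[3,5] (S\PP)\S  >  k=4
[2,5] S\PP  <  k=3
[0,5] S  >  k=2

[0,5] S   >
  [0,2] S/(S\PP)   <
    [0,1] "park" : N
    [1,2] "found" : (S/(S\PP))\N
  [2,5] S\PP   <
    [2,3] "ate" : S
    [3,5] (S\PP)\S   >
      [3,4] "the" : ((S\PP)\S)/NP
      [4,5] "read" : NP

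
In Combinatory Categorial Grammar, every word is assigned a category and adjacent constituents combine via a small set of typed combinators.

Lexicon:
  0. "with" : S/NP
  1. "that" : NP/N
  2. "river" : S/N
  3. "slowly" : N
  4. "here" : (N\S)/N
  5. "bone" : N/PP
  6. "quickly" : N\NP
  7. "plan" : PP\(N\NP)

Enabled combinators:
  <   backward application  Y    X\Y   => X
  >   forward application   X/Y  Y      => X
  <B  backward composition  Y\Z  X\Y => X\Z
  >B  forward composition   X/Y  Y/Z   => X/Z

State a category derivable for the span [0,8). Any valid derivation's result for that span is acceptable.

S

[0,8] S   >
  [0,2] S/N   >B
    [0,1] "with" : S/NP
    [1,2] "that" : NP/N
  [2,8] N   <
    [2,4] S   >
      [2,3] "river" : S/N
      [3,4] "slowly" : N
    [4,8] N\S   >
      [4,5] "here" : (N\S)/N
      [5,8] N   >
        [5,6] "bone" : N/PP
        [6,8] PP   <
          [6,7] "quickly" : N\NP
          [7,8] "plan" : PP\(N\NP)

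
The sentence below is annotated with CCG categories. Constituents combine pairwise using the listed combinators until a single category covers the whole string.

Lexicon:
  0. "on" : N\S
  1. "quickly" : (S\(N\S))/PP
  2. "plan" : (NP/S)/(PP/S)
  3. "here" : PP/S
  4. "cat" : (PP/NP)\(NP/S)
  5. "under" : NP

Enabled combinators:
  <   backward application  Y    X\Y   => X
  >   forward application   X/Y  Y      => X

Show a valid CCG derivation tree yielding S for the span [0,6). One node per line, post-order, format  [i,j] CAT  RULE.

[0,1] N\S  lex  "on"
[1,2] (S\(N\S))/PP  lex  "quickly"
[2,3] (NP/S)/(PP/S)  lex  "plan"
[3,4] PP/S  lex  "here"
[2,4] NP/S  >  k=3
[4,5] (PP/NP)\(NP/S)  lex  "cat"
[2,5] PP/NP  <  k=4
[5,6] NP  lex  "under"
[2,6] PP  >  k=5
[1,6] S\(N\S)  >  k=2
[0,6] S  <  k=1

[0,6] S   <
  [0,1] "on" : N\S
  [1,6] S\(N\S)   >
    [1,2] "quickly" : (S\(N\S))/PP
    [2,6] PP   >
      [2,5] PP/NP   <
        [2,4] NP/S   >
          [2,3] "plan" : (NP/S)/(PP/S)
          [3,4] "here" : PP/S
        [4,5] "cat" : (PP/NP)\(NP/S)
      [5,6] "under" : NP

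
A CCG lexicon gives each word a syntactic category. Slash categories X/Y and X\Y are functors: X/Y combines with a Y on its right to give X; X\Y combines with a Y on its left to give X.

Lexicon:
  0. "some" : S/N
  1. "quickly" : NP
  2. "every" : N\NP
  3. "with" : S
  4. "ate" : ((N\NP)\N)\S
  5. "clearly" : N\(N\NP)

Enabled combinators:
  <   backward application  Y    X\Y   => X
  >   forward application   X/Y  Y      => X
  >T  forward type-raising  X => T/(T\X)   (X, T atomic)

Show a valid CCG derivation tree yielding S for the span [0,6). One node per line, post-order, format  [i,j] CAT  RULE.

[0,6] S   >
  [0,1] "some" : S/N
  [1,6] N   <
    [1,5] N\NP   <
      [1,3] N   <
        [1,2] "quickly" : NP
        [2,3] "every" : N\NP
      [3,5] (N\NP)\N   <
        [3,4] "with" : S
        [4,5] "ate" : ((N\NP)\N)\S
    [5,6] "clearly" : N\(N\NP)

[0,1] S/N  lex  "some"
[1,2] NP  lex  "quickly"
[2,3] N\NP  lex  "every"
[1,3] N  <  k=2
[3,4] S  lex  "with"
[4,5] ((N\NP)\N)\S  lex  "ate"
[3,5] (N\NP)\N  <  k=4
[1,5] N\NP  <  k=3
[5,6] N\(N\NP)  lex  "clearly"
[1,6] N  <  k=5
[0,6] S  >  k=1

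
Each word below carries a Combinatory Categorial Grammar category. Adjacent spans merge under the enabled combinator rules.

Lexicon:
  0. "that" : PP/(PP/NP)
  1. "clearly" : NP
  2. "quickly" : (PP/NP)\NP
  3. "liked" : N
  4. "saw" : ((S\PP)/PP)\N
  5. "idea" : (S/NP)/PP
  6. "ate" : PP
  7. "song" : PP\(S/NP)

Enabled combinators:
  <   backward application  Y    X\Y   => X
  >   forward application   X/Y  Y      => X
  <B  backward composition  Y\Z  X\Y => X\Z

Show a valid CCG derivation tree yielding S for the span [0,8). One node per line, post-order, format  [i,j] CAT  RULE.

[0,1] PP/(PP/NP)  lex  "that"
[1,2] NP  lex  "clearly"
[2,3] (PP/NP)\NP  lex  "quickly"
[1,3] PP/NP  <  k=2
[0,3] PP  >  k=1
[3,4] N  lex  "liked"
[4,5] ((S\PP)/PP)\N  lex  "saw"
[3,5] (S\PP)/PP  <  k=4
[5,6] (S/NP)/PP  lex  "idea"
[6,7] PP  lex  "ate"
[5,7] S/NP  >  k=6
[7,8] PP\(S/NP)  lex  "song"
[5,8] PP  <  k=7
[3,8] S\PP  >  k=5
[0,8] S  <  k=3

[0,8] S   <
  [0,3] PP   >
    [0,1] "that" : PP/(PP/NP)
    [1,3] PP/NP   <
      [1,2] "clearly" : NP
      [2,3] "quickly" : (PP/NP)\NP
  [3,8] S\PP   >
    [3,5] (S\PP)/PP   <
      [3,4] "liked" : N
      [4,5] "saw" : ((S\PP)/PP)\N
    [5,8] PP   <
      [5,7] S/NP   >
        [5,6] "idea" : (S/NP)/PP
        [6,7] "ate" : PP
      [7,8] "song" : PP\(S/NP)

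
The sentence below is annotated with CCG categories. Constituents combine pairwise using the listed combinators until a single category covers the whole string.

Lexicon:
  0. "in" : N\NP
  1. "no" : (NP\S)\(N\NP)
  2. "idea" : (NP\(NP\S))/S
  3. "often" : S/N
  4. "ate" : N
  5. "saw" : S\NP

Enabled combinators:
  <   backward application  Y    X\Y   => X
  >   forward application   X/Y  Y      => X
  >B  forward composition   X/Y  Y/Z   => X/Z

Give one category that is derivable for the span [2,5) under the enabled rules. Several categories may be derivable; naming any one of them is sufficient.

NP\(NP\S)

[0,6] S   <
  [0,5] NP   <
    [0,2] NP\S   <
      [0,1] "in" : N\NP
      [1,2] "no" : (NP\S)\(N\NP)
    [2,5] NP\(NP\S)   >
      [2,3] "idea" : (NP\(NP\S))/S
      [3,5] S   >
        [3,4] "often" : S/N
        [4,5] "ate" : N
  [5,6] "saw" : S\NP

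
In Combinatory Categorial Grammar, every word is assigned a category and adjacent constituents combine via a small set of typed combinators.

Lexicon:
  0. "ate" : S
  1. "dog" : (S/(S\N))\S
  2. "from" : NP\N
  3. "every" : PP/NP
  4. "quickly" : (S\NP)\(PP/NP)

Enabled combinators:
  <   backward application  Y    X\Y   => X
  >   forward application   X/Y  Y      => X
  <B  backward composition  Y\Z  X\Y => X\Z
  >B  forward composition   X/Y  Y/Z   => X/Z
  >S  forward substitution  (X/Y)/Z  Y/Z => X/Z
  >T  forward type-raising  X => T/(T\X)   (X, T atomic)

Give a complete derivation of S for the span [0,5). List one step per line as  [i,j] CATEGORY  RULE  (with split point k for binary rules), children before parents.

[0,5] S   >
  [0,2] S/(S\N)   <
    [0,1] "ate" : S
    [1,2] "dog" : (S/(S\N))\S
  [2,5] S\N   <B
    [2,3] "from" : NP\N
    [3,5] S\NP   <
      [3,4] "every" : PP/NP
      [4,5] "quickly" : (S\NP)\(PP/NP)

[0,1] S  lex  "ate"
[1,2] (S/(S\N))\S  lex  "dog"
[0,2] S/(S\N)  <  k=1
[2,3] NP\N  lex  "from"
[3,4] PP/NP  lex  "every"
[4,5] (S\NP)\(PP/NP)  lex  "quickly"
[3,5] S\NP  <  k=4
[2,5] S\N  <B  k=3
[0,5] S  >  k=2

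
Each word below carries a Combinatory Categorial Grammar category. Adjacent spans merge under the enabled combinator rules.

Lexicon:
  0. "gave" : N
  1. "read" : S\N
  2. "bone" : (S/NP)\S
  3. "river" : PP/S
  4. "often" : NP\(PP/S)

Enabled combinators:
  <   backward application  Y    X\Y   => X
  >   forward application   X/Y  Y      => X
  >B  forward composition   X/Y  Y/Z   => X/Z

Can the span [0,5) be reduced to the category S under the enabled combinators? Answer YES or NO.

[0,5] S   >
  [0,3] S/NP   <
    [0,2] S   <
      [0,1] "gave" : N
      [1,2] "read" : S\N
    [2,3] "bone" : (S/NP)\S
  [3,5] NP   <
    [3,4] "river" : PP/S
    [4,5] "often" : NP\(PP/S)

YES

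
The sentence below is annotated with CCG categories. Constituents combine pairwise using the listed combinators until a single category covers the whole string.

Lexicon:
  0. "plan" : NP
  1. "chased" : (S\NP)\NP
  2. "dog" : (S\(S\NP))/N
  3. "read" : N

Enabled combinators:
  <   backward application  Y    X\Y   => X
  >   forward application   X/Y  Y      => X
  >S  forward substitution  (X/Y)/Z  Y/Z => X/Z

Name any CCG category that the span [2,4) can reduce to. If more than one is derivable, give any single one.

S\(S\NP)

[0,4] S   <
  [0,2] S\NP   <
    [0,1] "plan" : NP
    [1,2] "chased" : (S\NP)\NP
  [2,4] S\(S\NP)   >
    [2,3] "dog" : (S\(S\NP))/N
    [3,4] "read" : N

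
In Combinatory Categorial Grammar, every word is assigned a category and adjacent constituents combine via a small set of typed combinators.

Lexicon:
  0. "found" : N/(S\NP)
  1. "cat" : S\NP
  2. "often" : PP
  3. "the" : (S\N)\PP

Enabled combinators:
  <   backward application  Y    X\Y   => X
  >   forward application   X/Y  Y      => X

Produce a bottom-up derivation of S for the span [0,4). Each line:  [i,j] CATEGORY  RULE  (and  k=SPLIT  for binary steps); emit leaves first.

[0,1] N/(S\NP)  lex  "found"
[1,2] S\NP  lex  "cat"
[0,2] N  >  k=1
[2,3] PP  lex  "often"
[3,4] (S\N)\PP  lex  "the"
[2,4] S\N  <  k=3
[0,4] S  <  k=2

[0,4] S   <
  [0,2] N   >
    [0,1] "found" : N/(S\NP)
    [1,2] "cat" : S\NP
  [2,4] S\N   <
    [2,3] "often" : PP
    [3,4] "the" : (S\N)\PP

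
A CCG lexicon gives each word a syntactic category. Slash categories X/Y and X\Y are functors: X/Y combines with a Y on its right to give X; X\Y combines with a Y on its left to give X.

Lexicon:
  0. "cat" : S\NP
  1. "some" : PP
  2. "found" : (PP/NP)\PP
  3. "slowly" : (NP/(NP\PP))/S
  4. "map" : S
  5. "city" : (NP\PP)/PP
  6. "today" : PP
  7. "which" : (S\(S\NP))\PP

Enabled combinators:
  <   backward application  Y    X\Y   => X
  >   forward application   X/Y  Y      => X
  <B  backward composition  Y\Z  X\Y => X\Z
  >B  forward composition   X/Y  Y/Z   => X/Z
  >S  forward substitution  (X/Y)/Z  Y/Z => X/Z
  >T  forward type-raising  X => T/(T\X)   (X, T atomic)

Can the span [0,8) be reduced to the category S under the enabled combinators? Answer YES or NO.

YES

[0,8] S   <
  [0,1] "cat" : S\NP
  [1,8] S\(S\NP)   <
    [1,7] PP   >
      [1,3] PP/NP   <
        [1,2] "some" : PP
        [2,3] "found" : (PP/NP)\PP
      [3,7] NP   >
        [3,5] NP/(NP\PP)   >
          [3,4] "slowly" : (NP/(NP\PP))/S
          [4,5] "map" : S
        [5,7] NP\PP   >
          [5,6] "city" : (NP\PP)/PP
          [6,7] "today" : PP
    [7,8] "which" : (S\(S\NP))\PP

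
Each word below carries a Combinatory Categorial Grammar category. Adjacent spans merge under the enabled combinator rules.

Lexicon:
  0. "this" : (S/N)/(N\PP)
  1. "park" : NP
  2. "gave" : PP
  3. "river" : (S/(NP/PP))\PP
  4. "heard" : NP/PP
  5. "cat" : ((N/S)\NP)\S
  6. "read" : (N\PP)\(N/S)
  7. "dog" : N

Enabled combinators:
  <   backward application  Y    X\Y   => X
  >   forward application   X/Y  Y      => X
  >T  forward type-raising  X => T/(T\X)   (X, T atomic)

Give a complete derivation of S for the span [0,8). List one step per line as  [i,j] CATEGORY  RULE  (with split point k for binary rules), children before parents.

[0,1] (S/N)/(N\PP)  lex  "this"
[1,2] NP  lex  "park"
[2,3] PP  lex  "gave"
[3,4] (S/(NP/PP))\PP  lex  "river"
[2,4] S/(NP/PP)  <  k=3
[4,5] NP/PP  lex  "heard"
[2,5] S  >  k=4
[5,6] ((N/S)\NP)\S  lex  "cat"
[2,6] (N/S)\NP  <  k=5
[1,6] N/S  <  k=2
[6,7] (N\PP)\(N/S)  lex  "read"
[1,7] N\PP  <  k=6
[0,7] S/N  >  k=1
[7,8] N  lex  "dog"
[0,8] S  >  k=7

[0,8] S   >
  [0,7] S/N   >
    [0,1] "this" : (S/N)/(N\PP)
    [1,7] N\PP   <
      [1,6] N/S   <
        [1,2] "park" : NP
        [2,6] (N/S)\NP   <
          [2,5] S   >
            [2,4] S/(NP/PP)   <
              [2,3] "gave" : PP
              [3,4] "river" : (S/(NP/PP))\PP
            [4,5] "heard" : NP/PP
          [5,6] "cat" : ((N/S)\NP)\S
      [6,7] "read" : (N\PP)\(N/S)
  [7,8] "dog" : N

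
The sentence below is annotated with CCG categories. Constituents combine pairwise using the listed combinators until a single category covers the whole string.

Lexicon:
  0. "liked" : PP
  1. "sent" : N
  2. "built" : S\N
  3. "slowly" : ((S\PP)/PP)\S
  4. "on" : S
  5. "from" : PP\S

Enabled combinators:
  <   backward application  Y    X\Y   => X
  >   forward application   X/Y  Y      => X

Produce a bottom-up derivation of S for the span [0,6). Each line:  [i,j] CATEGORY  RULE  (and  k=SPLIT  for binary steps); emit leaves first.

[0,6] S   <
  [0,1] "liked" : PP
  [1,6] S\PP   >
    [1,4] (S\PP)/PP   <
      [1,3] S   <
        [1,2] "sent" : N
        [2,3] "built" : S\N
      [3,4] "slowly" : ((S\PP)/PP)\S
    [4,6] PP   <
      [4,5] "on" : S
      [5,6] "from" : PP\S

[0,1] PP  lex  "liked"
[1,2] N  lex  "sent"
[2,3] S\N  lex  "built"
[1,3] S  <  k=2
[3,4] ((S\PP)/PP)\S  lex  "slowly"
[1,4] (S\PP)/PP  <  k=3
[4,5] S  lex  "on"
[5,6] PP\S  lex  "from"
[4,6] PP  <  k=5
[1,6] S\PP  >  k=4
[0,6] S  <  k=1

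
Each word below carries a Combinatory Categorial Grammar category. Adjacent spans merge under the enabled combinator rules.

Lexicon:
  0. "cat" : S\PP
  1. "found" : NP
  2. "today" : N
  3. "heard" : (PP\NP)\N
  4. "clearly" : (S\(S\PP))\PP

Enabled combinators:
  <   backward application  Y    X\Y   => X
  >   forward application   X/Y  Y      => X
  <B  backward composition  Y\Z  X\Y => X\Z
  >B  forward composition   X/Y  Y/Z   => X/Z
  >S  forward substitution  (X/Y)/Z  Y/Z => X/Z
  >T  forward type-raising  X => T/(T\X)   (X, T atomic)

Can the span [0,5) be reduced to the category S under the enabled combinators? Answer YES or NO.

YES

[0,5] S   <
  [0,1] "cat" : S\PP
  [1,5] S\(S\PP)   <
    [1,4] PP   <
      [1,2] "found" : NP
      [2,4] PP\NP   <
        [2,3] "today" : N
        [3,4] "heard" : (PP\NP)\N
    [4,5] "clearly" : (S\(S\PP))\PP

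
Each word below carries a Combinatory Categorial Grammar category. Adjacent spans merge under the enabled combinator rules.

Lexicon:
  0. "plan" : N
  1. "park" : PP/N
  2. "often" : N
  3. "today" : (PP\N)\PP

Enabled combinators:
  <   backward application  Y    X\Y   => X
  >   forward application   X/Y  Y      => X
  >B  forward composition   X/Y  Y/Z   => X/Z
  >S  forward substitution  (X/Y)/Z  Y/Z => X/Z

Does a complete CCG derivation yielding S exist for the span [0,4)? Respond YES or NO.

N PP/N N (PP\N)\PP
CKY chart[0,4] = {PP}; S ∉ chart

NO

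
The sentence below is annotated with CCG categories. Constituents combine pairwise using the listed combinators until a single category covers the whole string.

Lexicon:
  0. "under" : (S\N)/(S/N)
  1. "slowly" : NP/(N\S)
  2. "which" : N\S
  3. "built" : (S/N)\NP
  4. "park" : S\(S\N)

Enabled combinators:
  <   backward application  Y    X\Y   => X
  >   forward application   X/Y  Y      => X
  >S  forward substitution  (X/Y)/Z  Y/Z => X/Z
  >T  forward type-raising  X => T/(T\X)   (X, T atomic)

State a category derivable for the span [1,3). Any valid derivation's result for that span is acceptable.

NP

[0,5] S   <
  [0,4] S\N   >
    [0,1] "under" : (S\N)/(S/N)
    [1,4] S/N   <
      [1,3] NP   >
        [1,2] "slowly" : NP/(N\S)
        [2,3] "which" : N\S
      [3,4] "built" : (S/N)\NP
  [4,5] "park" : S\(S\N)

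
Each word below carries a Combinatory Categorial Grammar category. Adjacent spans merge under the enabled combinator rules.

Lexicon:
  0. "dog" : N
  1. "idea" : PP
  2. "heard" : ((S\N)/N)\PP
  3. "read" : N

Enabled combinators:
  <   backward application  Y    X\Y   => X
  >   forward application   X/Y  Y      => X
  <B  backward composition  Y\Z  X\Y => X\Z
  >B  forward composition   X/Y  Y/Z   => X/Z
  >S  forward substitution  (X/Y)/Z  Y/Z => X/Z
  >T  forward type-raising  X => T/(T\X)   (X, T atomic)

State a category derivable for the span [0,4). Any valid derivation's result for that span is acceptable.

S

[0,4] S   >
  [0,1] S/(S\N)   >T
    [0,1] "dog" : N
  [1,4] S\N   >
    [1,3] (S\N)/N   <
      [1,2] "idea" : PP
      [2,3] "heard" : ((S\N)/N)\PP
    [3,4] "read" : N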